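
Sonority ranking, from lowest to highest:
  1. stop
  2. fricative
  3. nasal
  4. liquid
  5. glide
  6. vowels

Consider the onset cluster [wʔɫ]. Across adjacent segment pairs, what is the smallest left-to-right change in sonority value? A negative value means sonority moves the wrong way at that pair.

/w/ — glide, sonority 5.
/ʔ/ — stop, sonority 1.
/ɫ/ — liquid, sonority 4.
/w/→/ʔ/: change -4.
/ʔ/→/ɫ/: change +3.
Minimum = -4.

-4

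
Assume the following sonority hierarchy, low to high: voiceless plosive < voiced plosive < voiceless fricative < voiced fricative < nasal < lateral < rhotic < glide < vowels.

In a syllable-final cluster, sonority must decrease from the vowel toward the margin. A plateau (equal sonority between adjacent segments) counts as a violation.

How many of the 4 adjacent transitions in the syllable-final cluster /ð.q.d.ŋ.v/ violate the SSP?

2

/ð/ — voiced fricative, sonority 4.
/q/ — voiceless plosive, sonority 1.
/d/ — voiced plosive, sonority 2.
/ŋ/ — nasal, sonority 5.
/v/ — voiced fricative, sonority 4.
/ð/→/q/: 4→1 (falls) — ok.
/q/→/d/: 1→2 (does not fall) — violation.
/d/→/ŋ/: 2→5 (does not fall) — violation.
/ŋ/→/v/: 5→4 (falls) — ok.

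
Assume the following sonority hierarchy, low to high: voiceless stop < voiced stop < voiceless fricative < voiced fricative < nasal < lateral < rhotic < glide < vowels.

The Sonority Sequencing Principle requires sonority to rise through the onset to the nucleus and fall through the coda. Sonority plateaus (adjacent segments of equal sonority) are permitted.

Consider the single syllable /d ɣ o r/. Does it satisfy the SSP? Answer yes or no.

yes

Onset: /d/ is a voiced stop (sonority 2), /ɣ/ is a voiced fricative (sonority 4); then the nucleus /o/ (sonority 9).
Onset profile 2-4-9 — rises to the nucleus.
Coda: /r/ is a rhotic (sonority 7).
Coda profile 9-7 — falls from the nucleus.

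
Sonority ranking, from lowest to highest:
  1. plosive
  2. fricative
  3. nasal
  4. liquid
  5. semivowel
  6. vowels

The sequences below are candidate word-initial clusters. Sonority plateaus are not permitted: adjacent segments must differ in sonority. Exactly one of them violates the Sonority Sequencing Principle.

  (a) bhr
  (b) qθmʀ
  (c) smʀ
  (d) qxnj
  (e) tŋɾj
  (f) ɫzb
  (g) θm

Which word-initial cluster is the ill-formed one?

(a) 1-2-4 → obeys
(b) 1-2-3-4 → obeys
(c) 2-3-4 → obeys
(d) 1-2-3-5 → obeys
(e) 1-3-4-5 → obeys
(f) 4-2-1 → violates
(g) 2-3 → obeys

f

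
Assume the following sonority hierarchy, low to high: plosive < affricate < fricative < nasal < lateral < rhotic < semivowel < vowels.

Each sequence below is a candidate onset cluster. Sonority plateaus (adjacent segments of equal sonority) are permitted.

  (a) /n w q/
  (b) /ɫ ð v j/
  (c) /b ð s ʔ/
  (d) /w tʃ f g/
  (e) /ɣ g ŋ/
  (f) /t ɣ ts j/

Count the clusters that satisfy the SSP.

(a) /n w q/: profile 4-7-1 — violates.
(b) /ɫ ð v j/: profile 5-3-3-7 — violates.
(c) /b ð s ʔ/: profile 1-3-3-1 — violates.
(d) /w tʃ f g/: profile 7-2-3-1 — violates.
(e) /ɣ g ŋ/: profile 3-1-4 — violates.
(f) /t ɣ ts j/: profile 1-3-2-7 — violates.

0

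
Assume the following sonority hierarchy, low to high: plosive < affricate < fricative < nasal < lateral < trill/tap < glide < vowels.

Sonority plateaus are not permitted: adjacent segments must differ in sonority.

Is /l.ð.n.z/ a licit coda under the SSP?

no

/l/ — lateral, sonority 5.
/ð/ — fricative, sonority 3.
/n/ — nasal, sonority 4.
/z/ — fricative, sonority 3.
The profile is 5-3-4-3. Between /ð/ (3) and /n/ (4) sonority does not fall, so the cluster violates the SSP.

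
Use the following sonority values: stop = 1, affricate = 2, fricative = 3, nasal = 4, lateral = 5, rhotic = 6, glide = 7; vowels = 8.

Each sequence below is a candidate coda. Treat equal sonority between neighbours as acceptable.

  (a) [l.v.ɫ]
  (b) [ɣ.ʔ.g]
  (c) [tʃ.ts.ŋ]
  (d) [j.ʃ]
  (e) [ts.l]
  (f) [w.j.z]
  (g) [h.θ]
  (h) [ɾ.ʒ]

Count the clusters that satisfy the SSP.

(a) 5-3-5 → violates
(b) 3-1-1 → obeys
(c) 2-2-4 → violates
(d) 7-3 → obeys
(e) 2-5 → violates
(f) 7-7-3 → obeys
(g) 3-3 → obeys
(h) 6-3 → obeys

5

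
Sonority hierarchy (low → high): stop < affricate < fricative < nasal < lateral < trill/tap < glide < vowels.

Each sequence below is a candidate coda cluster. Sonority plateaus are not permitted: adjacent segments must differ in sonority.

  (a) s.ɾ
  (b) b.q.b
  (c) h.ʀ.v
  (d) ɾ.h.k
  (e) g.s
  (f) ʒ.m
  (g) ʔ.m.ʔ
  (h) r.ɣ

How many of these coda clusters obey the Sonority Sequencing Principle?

(a) sonority 3-6: ill-formed.
(b) sonority 1-1-1: ill-formed.
(c) sonority 3-6-3: ill-formed.
(d) sonority 6-3-1: well-formed.
(e) sonority 1-3: ill-formed.
(f) sonority 3-4: ill-formed.
(g) sonority 1-4-1: ill-formed.
(h) sonority 6-3: well-formed.

2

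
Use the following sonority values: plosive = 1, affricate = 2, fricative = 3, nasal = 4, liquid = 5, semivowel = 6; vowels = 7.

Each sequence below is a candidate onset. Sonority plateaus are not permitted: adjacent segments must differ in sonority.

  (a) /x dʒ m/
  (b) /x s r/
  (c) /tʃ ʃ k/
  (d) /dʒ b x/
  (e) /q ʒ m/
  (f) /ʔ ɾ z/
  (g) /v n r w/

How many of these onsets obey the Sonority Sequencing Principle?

(a) /x dʒ m/: profile 3-2-4 — violates.
(b) /x s r/: profile 3-3-5 — violates.
(c) /tʃ ʃ k/: profile 2-3-1 — violates.
(d) /dʒ b x/: profile 2-1-3 — violates.
(e) /q ʒ m/: profile 1-3-4 — obeys.
(f) /ʔ ɾ z/: profile 1-5-3 — violates.
(g) /v n r w/: profile 3-4-5-6 — obeys.

2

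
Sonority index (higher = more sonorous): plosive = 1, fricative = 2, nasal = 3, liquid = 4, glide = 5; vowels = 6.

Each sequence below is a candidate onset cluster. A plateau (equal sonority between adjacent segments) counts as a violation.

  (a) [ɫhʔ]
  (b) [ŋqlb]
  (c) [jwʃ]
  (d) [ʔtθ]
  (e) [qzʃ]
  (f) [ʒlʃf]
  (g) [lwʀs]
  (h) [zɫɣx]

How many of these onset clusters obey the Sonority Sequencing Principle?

0

(a) 4-2-1 → violates
(b) 3-1-4-1 → violates
(c) 5-5-2 → violates
(d) 1-1-2 → violates
(e) 1-2-2 → violates
(f) 2-4-2-2 → violates
(g) 4-5-4-2 → violates
(h) 2-4-2-2 → violates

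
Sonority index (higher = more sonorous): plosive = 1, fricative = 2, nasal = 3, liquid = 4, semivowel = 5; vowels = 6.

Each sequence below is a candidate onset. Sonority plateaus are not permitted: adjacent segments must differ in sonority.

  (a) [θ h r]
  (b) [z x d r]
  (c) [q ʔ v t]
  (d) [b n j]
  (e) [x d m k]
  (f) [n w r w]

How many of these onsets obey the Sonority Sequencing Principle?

1

(a) sonority 2-2-4: ill-formed.
(b) sonority 2-2-1-4: ill-formed.
(c) sonority 1-1-2-1: ill-formed.
(d) sonority 1-3-5: well-formed.
(e) sonority 2-1-3-1: ill-formed.
(f) sonority 3-5-4-5: ill-formed.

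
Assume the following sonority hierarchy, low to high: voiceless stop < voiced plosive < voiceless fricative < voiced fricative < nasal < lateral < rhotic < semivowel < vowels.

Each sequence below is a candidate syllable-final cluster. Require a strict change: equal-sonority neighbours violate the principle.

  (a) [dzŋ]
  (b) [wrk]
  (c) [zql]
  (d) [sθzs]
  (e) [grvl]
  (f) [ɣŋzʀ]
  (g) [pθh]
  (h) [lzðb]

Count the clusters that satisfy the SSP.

(a) sonority 2-4-5: ill-formed.
(b) sonority 8-7-1: well-formed.
(c) sonority 4-1-6: ill-formed.
(d) sonority 3-3-4-3: ill-formed.
(e) sonority 2-7-4-6: ill-formed.
(f) sonority 4-5-4-7: ill-formed.
(g) sonority 1-3-3: ill-formed.
(h) sonority 6-4-4-2: ill-formed.

1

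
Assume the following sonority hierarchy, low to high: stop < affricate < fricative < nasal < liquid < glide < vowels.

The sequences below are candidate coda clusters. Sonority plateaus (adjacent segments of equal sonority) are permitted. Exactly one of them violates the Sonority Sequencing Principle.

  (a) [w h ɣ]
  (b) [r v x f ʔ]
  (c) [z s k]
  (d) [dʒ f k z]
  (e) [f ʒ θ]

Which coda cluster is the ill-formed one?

d

(a) [w h ɣ]: profile 6-3-3 — obeys.
(b) [r v x f ʔ]: profile 5-3-3-3-1 — obeys.
(c) [z s k]: profile 3-3-1 — obeys.
(d) [dʒ f k z]: profile 2-3-1-3 — violates.
(e) [f ʒ θ]: profile 3-3-3 — obeys.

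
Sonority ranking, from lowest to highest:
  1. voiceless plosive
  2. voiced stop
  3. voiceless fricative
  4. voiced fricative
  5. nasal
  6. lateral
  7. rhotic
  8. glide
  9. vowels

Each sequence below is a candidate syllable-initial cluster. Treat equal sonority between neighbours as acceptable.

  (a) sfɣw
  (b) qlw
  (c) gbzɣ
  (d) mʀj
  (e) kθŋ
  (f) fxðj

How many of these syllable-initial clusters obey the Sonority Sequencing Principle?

(a) sfɣw: profile 3-3-4-8 — obeys.
(b) qlw: profile 1-6-8 — obeys.
(c) gbzɣ: profile 2-2-4-4 — obeys.
(d) mʀj: profile 5-7-8 — obeys.
(e) kθŋ: profile 1-3-5 — obeys.
(f) fxðj: profile 3-3-4-8 — obeys.

6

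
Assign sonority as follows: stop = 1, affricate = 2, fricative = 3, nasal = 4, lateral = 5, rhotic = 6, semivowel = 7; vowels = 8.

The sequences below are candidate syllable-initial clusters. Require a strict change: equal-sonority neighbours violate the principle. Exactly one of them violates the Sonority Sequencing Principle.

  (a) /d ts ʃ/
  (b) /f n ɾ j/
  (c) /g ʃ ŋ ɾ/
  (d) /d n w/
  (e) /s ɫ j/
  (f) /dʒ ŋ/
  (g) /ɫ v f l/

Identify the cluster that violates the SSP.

g

(a) /d ts ʃ/: profile 1-2-3 — obeys.
(b) /f n ɾ j/: profile 3-4-6-7 — obeys.
(c) /g ʃ ŋ ɾ/: profile 1-3-4-6 — obeys.
(d) /d n w/: profile 1-4-7 — obeys.
(e) /s ɫ j/: profile 3-5-7 — obeys.
(f) /dʒ ŋ/: profile 2-4 — obeys.
(g) /ɫ v f l/: profile 5-3-3-5 — violates.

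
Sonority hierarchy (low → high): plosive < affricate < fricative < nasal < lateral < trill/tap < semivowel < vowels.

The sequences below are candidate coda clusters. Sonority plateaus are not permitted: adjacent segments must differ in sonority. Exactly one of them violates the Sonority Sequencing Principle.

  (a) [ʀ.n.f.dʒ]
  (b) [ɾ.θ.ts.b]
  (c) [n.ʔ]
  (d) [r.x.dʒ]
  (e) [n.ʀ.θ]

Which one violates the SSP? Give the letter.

e

(a) [ʀ.n.f.dʒ]: profile 6-4-3-2 — obeys.
(b) [ɾ.θ.ts.b]: profile 6-3-2-1 — obeys.
(c) [n.ʔ]: profile 4-1 — obeys.
(d) [r.x.dʒ]: profile 6-3-2 — obeys.
(e) [n.ʀ.θ]: profile 4-6-3 — violates.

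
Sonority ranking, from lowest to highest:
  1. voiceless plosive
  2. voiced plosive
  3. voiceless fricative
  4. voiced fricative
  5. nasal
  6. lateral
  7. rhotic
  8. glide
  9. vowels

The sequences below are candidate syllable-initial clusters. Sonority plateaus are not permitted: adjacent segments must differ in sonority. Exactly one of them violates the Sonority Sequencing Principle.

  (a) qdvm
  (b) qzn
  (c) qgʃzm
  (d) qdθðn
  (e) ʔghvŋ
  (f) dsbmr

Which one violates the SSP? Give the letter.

f

(a) sonority 1-2-4-5: well-formed.
(b) sonority 1-4-5: well-formed.
(c) sonority 1-2-3-4-5: well-formed.
(d) sonority 1-2-3-4-5: well-formed.
(e) sonority 1-2-3-4-5: well-formed.
(f) sonority 2-3-2-5-7: ill-formed.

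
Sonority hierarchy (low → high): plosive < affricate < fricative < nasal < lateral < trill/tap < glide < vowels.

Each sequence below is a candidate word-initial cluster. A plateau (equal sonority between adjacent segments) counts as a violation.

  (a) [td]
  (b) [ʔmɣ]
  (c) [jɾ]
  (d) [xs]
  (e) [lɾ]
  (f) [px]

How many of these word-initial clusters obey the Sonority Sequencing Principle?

2

(a) sonority 1-1: ill-formed.
(b) sonority 1-4-3: ill-formed.
(c) sonority 7-6: ill-formed.
(d) sonority 3-3: ill-formed.
(e) sonority 5-6: well-formed.
(f) sonority 1-3: well-formed.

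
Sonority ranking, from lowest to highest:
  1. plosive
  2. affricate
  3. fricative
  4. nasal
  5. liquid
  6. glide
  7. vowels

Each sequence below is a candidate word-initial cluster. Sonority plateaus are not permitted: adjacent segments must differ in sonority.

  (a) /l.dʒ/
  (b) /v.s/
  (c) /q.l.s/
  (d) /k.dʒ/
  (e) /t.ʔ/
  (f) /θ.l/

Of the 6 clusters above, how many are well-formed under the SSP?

(a) sonority 5-2: ill-formed.
(b) sonority 3-3: ill-formed.
(c) sonority 1-5-3: ill-formed.
(d) sonority 1-2: well-formed.
(e) sonority 1-1: ill-formed.
(f) sonority 3-5: well-formed.

2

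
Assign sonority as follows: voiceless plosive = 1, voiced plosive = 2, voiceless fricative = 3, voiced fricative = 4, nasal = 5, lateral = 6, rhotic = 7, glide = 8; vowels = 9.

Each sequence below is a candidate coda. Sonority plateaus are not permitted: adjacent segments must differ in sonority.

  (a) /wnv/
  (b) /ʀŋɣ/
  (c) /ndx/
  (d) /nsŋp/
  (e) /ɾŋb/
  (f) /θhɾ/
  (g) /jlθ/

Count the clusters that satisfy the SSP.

(a) 8-5-4 → obeys
(b) 7-5-4 → obeys
(c) 5-2-3 → violates
(d) 5-3-5-1 → violates
(e) 7-5-2 → obeys
(f) 3-3-7 → violates
(g) 8-6-3 → obeys

4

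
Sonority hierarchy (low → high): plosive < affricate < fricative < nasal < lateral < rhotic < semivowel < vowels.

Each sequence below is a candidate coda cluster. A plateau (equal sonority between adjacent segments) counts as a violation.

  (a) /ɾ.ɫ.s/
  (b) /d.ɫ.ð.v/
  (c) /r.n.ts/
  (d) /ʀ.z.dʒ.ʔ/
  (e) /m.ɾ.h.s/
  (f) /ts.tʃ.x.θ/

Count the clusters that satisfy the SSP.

3

(a) 6-5-3 → obeys
(b) 1-5-3-3 → violates
(c) 6-4-2 → obeys
(d) 6-3-2-1 → obeys
(e) 4-6-3-3 → violates
(f) 2-2-3-3 → violates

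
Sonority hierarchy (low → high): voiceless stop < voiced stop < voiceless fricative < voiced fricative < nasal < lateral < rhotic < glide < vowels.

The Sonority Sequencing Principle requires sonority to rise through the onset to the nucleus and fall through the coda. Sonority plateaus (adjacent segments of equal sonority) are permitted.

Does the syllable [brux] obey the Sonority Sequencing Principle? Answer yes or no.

Onset: /b/ is a voiced stop (sonority 2), /r/ is a rhotic (sonority 7); then the nucleus /u/ (sonority 9).
Onset profile 2-7-9 — rises to the nucleus.
Coda: /x/ is a voiceless fricative (sonority 3).
Coda profile 9-3 — falls from the nucleus.

yes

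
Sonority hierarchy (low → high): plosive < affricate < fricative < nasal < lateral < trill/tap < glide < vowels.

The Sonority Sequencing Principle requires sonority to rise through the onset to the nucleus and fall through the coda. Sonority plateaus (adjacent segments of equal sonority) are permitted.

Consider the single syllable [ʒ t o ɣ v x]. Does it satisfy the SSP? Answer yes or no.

no

Onset: /ʒ/ is a fricative (sonority 3), /t/ is a plosive (sonority 1); then the nucleus /o/ (sonority 8).
Onset profile 3-1-8 — does not rise throughout.
Coda: /ɣ/ is a fricative (sonority 3), /v/ is a fricative (sonority 3), /x/ is a fricative (sonority 3).
Coda profile 8-3-3-3 — falls from the nucleus.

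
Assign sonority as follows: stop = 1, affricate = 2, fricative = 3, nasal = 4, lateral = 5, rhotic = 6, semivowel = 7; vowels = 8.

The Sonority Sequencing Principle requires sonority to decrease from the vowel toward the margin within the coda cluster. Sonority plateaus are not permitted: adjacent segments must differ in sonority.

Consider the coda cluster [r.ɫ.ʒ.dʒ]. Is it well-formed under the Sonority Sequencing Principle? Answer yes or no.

/r/ — rhotic, sonority 6.
/ɫ/ — lateral, sonority 5.
/ʒ/ — fricative, sonority 3.
/dʒ/ — affricate, sonority 2.
The profile 6-5-3-2 strictly falls, so the coda cluster satisfies the SSP.

yes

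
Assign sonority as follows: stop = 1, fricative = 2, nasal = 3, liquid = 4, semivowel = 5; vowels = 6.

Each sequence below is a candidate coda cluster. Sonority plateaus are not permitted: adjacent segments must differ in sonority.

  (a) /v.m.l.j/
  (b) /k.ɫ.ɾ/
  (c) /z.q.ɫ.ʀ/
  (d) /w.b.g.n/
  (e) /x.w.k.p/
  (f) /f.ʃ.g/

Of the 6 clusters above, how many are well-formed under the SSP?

(a) sonority 2-3-4-5: ill-formed.
(b) sonority 1-4-4: ill-formed.
(c) sonority 2-1-4-4: ill-formed.
(d) sonority 5-1-1-3: ill-formed.
(e) sonority 2-5-1-1: ill-formed.
(f) sonority 2-2-1: ill-formed.

0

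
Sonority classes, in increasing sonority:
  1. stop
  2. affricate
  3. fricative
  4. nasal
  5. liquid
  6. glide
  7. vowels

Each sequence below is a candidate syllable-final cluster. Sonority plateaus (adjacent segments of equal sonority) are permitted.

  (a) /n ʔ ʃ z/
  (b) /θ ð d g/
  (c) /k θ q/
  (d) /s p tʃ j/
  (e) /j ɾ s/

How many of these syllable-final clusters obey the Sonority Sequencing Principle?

2

(a) /n ʔ ʃ z/: profile 4-1-3-3 — violates.
(b) /θ ð d g/: profile 3-3-1-1 — obeys.
(c) /k θ q/: profile 1-3-1 — violates.
(d) /s p tʃ j/: profile 3-1-2-6 — violates.
(e) /j ɾ s/: profile 6-5-3 — obeys.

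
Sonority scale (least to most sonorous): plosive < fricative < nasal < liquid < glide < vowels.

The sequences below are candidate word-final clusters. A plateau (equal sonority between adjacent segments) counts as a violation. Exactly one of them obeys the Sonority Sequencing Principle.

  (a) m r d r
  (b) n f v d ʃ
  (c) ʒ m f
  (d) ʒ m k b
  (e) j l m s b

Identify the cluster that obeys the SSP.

e

(a) 3-4-1-4 → violates
(b) 3-2-2-1-2 → violates
(c) 2-3-2 → violates
(d) 2-3-1-1 → violates
(e) 5-4-3-2-1 → obeys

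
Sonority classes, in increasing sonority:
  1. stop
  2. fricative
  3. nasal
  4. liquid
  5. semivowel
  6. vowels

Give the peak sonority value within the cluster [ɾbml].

/ɾ/: liquid = 4.
/b/: stop = 1.
/m/: nasal = 3.
/l/: liquid = 4.
The maximum is 4.

4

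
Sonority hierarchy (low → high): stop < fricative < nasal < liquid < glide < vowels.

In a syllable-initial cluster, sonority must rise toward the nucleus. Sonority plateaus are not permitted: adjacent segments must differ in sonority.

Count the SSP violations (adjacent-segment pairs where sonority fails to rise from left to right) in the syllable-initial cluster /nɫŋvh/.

3

/n/: nasal = 3.
/ɫ/: liquid = 4.
/ŋ/: nasal = 3.
/v/: fricative = 2.
/h/: fricative = 2.
/n/→/ɫ/: 3→4 (rises) — ok.
/ɫ/→/ŋ/: 4→3 (does not rise) — violation.
/ŋ/→/v/: 3→2 (does not rise) — violation.
/v/→/h/: 2→2 (plateau) — violation.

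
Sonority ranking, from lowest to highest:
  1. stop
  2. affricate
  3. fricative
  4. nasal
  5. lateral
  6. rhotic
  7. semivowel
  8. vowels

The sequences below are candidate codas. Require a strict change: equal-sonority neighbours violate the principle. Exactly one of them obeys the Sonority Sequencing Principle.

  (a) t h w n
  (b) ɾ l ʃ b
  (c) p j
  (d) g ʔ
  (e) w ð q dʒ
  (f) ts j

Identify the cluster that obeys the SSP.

(a) sonority 1-3-7-4: ill-formed.
(b) sonority 6-5-3-1: well-formed.
(c) sonority 1-7: ill-formed.
(d) sonority 1-1: ill-formed.
(e) sonority 7-3-1-2: ill-formed.
(f) sonority 2-7: ill-formed.

b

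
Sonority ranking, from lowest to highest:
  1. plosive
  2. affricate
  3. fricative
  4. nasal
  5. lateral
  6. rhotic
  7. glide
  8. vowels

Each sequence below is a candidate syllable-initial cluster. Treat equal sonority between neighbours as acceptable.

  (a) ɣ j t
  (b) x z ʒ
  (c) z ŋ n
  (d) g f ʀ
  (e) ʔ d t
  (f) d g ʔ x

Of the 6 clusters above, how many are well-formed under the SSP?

5

(a) 3-7-1 → violates
(b) 3-3-3 → obeys
(c) 3-4-4 → obeys
(d) 1-3-6 → obeys
(e) 1-1-1 → obeys
(f) 1-1-1-3 → obeys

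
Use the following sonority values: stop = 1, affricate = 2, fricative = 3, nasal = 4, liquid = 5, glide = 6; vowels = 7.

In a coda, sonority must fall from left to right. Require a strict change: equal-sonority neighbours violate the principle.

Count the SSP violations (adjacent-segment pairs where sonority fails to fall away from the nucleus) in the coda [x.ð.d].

1

/x/ is a fricative (sonority 3).
/ð/ is a fricative (sonority 3).
/d/ is a stop (sonority 1).
/x/→/ð/: 3→3 (plateau) — violation.
/ð/→/d/: 3→1 (falls) — ok.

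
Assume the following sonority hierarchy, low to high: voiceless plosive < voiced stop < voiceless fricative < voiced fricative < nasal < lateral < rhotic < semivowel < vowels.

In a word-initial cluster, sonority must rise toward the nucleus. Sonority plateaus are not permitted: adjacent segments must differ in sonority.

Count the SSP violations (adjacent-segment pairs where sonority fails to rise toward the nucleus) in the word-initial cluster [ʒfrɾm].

3

/ʒ/: voiced fricative = 4.
/f/: voiceless fricative = 3.
/r/: rhotic = 7.
/ɾ/: rhotic = 7.
/m/: nasal = 5.
/ʒ/→/f/: 4→3 (does not rise) — violation.
/f/→/r/: 3→7 (rises) — ok.
/r/→/ɾ/: 7→7 (plateau) — violation.
/ɾ/→/m/: 7→5 (does not rise) — violation.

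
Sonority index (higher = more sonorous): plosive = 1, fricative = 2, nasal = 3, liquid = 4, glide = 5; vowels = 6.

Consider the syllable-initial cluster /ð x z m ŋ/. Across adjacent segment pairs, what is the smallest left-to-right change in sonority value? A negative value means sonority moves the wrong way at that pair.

0

/ð/ is a fricative (sonority 2).
/x/ is a fricative (sonority 2).
/z/ is a fricative (sonority 2).
/m/ is a nasal (sonority 3).
/ŋ/ is a nasal (sonority 3).
/ð/→/x/: change +0.
/x/→/z/: change +0.
/z/→/m/: change +1.
/m/→/ŋ/: change +0.
Minimum = 0.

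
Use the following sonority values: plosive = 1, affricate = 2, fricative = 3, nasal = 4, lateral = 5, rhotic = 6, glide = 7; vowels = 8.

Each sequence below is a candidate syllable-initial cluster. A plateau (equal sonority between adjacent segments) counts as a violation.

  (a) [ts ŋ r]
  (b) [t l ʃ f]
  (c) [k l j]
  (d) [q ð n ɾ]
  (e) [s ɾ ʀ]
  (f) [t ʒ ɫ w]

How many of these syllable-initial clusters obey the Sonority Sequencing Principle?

(a) 2-4-6 → obeys
(b) 1-5-3-3 → violates
(c) 1-5-7 → obeys
(d) 1-3-4-6 → obeys
(e) 3-6-6 → violates
(f) 1-3-5-7 → obeys

4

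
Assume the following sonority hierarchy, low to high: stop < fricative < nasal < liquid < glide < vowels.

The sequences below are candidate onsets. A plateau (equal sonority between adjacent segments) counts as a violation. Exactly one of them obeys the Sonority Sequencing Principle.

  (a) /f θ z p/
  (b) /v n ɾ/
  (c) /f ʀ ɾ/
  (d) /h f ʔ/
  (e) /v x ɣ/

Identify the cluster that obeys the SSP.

b

(a) 2-2-2-1 → violates
(b) 2-3-4 → obeys
(c) 2-4-4 → violates
(d) 2-2-1 → violates
(e) 2-2-2 → violates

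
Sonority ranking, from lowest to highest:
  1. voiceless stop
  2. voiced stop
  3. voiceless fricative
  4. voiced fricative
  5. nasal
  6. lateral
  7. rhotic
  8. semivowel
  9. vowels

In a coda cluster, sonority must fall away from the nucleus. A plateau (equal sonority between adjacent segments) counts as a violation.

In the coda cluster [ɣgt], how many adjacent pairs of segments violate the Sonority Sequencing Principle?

0

/ɣ/ is a voiced fricative (sonority 4).
/g/ is a voiced stop (sonority 2).
/t/ is a voiceless stop (sonority 1).
/ɣ/→/g/: 4→2 (falls) — ok.
/g/→/t/: 2→1 (falls) — ok.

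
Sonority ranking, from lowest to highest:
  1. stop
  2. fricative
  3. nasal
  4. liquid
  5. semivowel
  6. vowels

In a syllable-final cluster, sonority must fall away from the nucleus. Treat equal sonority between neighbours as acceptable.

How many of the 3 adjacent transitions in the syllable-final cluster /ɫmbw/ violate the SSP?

/ɫ/: liquid = 4.
/m/: nasal = 3.
/b/: stop = 1.
/w/: semivowel = 5.
/ɫ/→/m/: 4→3 (falls) — ok.
/m/→/b/: 3→1 (falls) — ok.
/b/→/w/: 1→5 (does not fall) — violation.

1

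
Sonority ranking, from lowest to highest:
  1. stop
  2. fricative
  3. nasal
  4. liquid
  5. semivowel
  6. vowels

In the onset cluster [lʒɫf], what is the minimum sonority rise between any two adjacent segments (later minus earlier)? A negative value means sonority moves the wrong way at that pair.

-2

/l/ — liquid, sonority 4.
/ʒ/ — fricative, sonority 2.
/ɫ/ — liquid, sonority 4.
/f/ — fricative, sonority 2.
/l/→/ʒ/: change -2.
/ʒ/→/ɫ/: change +2.
/ɫ/→/f/: change -2.
Minimum = -2.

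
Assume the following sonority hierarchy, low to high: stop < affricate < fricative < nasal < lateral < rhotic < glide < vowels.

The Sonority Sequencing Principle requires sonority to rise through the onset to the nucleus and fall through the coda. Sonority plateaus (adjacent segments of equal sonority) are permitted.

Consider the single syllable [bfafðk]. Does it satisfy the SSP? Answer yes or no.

yes

Onset: /b/ is a stop (sonority 1), /f/ is a fricative (sonority 3); then the nucleus /a/ (sonority 8).
Onset profile 1-3-8 — rises to the nucleus.
Coda: /f/ is a fricative (sonority 3), /ð/ is a fricative (sonority 3), /k/ is a stop (sonority 1).
Coda profile 8-3-3-1 — falls from the nucleus.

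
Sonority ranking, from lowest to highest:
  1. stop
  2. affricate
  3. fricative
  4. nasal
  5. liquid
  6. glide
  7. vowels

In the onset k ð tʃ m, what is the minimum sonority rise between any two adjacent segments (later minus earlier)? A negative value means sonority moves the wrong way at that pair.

/k/ is a stop (sonority 1).
/ð/ is a fricative (sonority 3).
/tʃ/ is an affricate (sonority 2).
/m/ is a nasal (sonority 4).
/k/→/ð/: change +2.
/ð/→/tʃ/: change -1.
/tʃ/→/m/: change +2.
Minimum = -1.

-1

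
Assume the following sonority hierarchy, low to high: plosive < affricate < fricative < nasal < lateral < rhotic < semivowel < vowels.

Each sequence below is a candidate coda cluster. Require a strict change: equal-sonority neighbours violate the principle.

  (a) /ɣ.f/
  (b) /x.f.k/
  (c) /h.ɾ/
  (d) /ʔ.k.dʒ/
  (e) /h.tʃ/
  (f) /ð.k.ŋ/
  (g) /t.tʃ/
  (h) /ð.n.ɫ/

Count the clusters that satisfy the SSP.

(a) sonority 3-3: ill-formed.
(b) sonority 3-3-1: ill-formed.
(c) sonority 3-6: ill-formed.
(d) sonority 1-1-2: ill-formed.
(e) sonority 3-2: well-formed.
(f) sonority 3-1-4: ill-formed.
(g) sonority 1-2: ill-formed.
(h) sonority 3-4-5: ill-formed.

1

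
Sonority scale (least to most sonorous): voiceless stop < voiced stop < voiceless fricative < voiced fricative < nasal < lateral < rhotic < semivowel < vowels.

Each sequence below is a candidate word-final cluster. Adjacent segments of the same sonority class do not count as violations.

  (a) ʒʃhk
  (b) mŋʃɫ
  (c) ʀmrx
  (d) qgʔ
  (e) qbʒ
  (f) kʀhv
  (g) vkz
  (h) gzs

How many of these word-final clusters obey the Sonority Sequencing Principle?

(a) sonority 4-3-3-1: well-formed.
(b) sonority 5-5-3-6: ill-formed.
(c) sonority 7-5-7-3: ill-formed.
(d) sonority 1-2-1: ill-formed.
(e) sonority 1-2-4: ill-formed.
(f) sonority 1-7-3-4: ill-formed.
(g) sonority 4-1-4: ill-formed.
(h) sonority 2-4-3: ill-formed.

1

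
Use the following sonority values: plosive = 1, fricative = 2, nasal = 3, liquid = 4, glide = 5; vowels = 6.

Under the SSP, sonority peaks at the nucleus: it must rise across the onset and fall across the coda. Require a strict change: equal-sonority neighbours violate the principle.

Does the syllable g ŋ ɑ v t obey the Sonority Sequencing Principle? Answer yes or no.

yes

Onset: /g/ is a plosive (sonority 1), /ŋ/ is a nasal (sonority 3); then the nucleus /ɑ/ (sonority 6).
Onset profile 1-3-6 — rises to the nucleus.
Coda: /v/ is a fricative (sonority 2), /t/ is a plosive (sonority 1).
Coda profile 6-2-1 — falls from the nucleus.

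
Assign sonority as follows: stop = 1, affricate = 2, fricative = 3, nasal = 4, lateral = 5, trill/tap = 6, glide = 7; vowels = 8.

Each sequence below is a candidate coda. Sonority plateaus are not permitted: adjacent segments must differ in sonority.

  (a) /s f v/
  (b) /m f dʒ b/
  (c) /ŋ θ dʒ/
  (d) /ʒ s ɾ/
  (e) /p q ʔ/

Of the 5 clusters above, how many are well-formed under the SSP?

2

(a) sonority 3-3-3: ill-formed.
(b) sonority 4-3-2-1: well-formed.
(c) sonority 4-3-2: well-formed.
(d) sonority 3-3-6: ill-formed.
(e) sonority 1-1-1: ill-formed.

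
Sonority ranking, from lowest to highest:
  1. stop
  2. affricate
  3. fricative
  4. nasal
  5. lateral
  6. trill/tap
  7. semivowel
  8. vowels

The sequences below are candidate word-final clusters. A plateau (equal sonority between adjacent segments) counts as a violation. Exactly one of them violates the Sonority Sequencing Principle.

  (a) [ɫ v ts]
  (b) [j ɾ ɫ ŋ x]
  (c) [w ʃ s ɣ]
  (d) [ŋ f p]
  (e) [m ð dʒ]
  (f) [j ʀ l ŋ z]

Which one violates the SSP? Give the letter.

c

(a) [ɫ v ts]: profile 5-3-2 — obeys.
(b) [j ɾ ɫ ŋ x]: profile 7-6-5-4-3 — obeys.
(c) [w ʃ s ɣ]: profile 7-3-3-3 — violates.
(d) [ŋ f p]: profile 4-3-1 — obeys.
(e) [m ð dʒ]: profile 4-3-2 — obeys.
(f) [j ʀ l ŋ z]: profile 7-6-5-4-3 — obeys.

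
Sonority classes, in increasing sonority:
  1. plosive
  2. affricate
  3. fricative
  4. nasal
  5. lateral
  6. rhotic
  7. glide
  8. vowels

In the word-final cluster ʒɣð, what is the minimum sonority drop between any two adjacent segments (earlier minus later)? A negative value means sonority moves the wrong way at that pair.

/ʒ/: fricative = 3.
/ɣ/: fricative = 3.
/ð/: fricative = 3.
/ʒ/→/ɣ/: change +0.
/ɣ/→/ð/: change +0.
Minimum = 0.

0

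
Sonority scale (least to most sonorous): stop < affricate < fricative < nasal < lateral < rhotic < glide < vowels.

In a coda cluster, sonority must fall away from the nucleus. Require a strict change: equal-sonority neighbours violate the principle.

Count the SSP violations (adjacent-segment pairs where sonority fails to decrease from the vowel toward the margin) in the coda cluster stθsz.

3

/s/: fricative = 3.
/t/: stop = 1.
/θ/: fricative = 3.
/s/: fricative = 3.
/z/: fricative = 3.
/s/→/t/: 3→1 (falls) — ok.
/t/→/θ/: 1→3 (does not fall) — violation.
/θ/→/s/: 3→3 (plateau) — violation.
/s/→/z/: 3→3 (plateau) — violation.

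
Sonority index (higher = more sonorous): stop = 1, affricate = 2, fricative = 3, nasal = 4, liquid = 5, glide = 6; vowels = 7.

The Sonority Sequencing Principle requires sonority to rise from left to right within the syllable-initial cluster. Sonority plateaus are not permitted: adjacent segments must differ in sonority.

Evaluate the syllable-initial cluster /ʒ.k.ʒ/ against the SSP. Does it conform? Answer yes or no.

no

/ʒ/ — fricative, sonority 3.
/k/ — stop, sonority 1.
/ʒ/ — fricative, sonority 3.
The profile is 3-1-3. Between /ʒ/ (3) and /k/ (1) sonority does not rise, so the cluster violates the SSP.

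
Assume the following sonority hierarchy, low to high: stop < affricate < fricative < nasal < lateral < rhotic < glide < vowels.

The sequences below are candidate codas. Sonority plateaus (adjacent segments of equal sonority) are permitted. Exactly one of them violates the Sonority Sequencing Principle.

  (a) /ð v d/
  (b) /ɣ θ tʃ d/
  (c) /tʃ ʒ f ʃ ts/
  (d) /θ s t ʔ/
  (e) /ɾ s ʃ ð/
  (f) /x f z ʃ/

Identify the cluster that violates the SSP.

c

(a) sonority 3-3-1: well-formed.
(b) sonority 3-3-2-1: well-formed.
(c) sonority 2-3-3-3-2: ill-formed.
(d) sonority 3-3-1-1: well-formed.
(e) sonority 6-3-3-3: well-formed.
(f) sonority 3-3-3-3: well-formed.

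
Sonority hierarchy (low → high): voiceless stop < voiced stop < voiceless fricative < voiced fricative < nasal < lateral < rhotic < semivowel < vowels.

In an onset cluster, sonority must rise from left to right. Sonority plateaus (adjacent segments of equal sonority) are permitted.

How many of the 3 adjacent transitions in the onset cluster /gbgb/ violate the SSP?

0

/g/ — voiced stop, sonority 2.
/b/ — voiced stop, sonority 2.
/g/ — voiced stop, sonority 2.
/b/ — voiced stop, sonority 2.
/g/→/b/: 2→2 (plateau, allowed) — ok.
/b/→/g/: 2→2 (plateau, allowed) — ok.
/g/→/b/: 2→2 (plateau, allowed) — ok.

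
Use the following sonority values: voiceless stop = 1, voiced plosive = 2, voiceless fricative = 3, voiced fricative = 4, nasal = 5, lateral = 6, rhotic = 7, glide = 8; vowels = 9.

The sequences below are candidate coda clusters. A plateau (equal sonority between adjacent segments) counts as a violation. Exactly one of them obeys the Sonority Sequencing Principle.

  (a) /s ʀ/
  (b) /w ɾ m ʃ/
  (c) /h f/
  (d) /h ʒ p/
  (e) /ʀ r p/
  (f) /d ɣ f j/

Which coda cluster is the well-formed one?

(a) sonority 3-7: ill-formed.
(b) sonority 8-7-5-3: well-formed.
(c) sonority 3-3: ill-formed.
(d) sonority 3-4-1: ill-formed.
(e) sonority 7-7-1: ill-formed.
(f) sonority 2-4-3-8: ill-formed.

b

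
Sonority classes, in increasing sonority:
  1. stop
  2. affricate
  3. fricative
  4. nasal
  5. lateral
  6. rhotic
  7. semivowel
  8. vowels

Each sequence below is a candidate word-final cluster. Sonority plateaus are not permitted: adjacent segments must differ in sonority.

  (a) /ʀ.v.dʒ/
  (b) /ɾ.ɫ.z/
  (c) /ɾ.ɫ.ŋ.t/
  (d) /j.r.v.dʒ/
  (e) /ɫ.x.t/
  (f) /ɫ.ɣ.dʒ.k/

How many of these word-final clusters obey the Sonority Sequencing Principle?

(a) /ʀ.v.dʒ/: profile 6-3-2 — obeys.
(b) /ɾ.ɫ.z/: profile 6-5-3 — obeys.
(c) /ɾ.ɫ.ŋ.t/: profile 6-5-4-1 — obeys.
(d) /j.r.v.dʒ/: profile 7-6-3-2 — obeys.
(e) /ɫ.x.t/: profile 5-3-1 — obeys.
(f) /ɫ.ɣ.dʒ.k/: profile 5-3-2-1 — obeys.

6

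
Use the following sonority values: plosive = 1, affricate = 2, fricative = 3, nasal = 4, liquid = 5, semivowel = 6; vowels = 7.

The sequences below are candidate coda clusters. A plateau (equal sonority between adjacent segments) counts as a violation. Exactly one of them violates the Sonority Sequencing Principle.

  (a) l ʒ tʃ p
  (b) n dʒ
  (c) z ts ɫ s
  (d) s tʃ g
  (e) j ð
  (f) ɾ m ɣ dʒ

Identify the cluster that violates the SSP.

c

(a) l ʒ tʃ p: profile 5-3-2-1 — obeys.
(b) n dʒ: profile 4-2 — obeys.
(c) z ts ɫ s: profile 3-2-5-3 — violates.
(d) s tʃ g: profile 3-2-1 — obeys.
(e) j ð: profile 6-3 — obeys.
(f) ɾ m ɣ dʒ: profile 5-4-3-2 — obeys.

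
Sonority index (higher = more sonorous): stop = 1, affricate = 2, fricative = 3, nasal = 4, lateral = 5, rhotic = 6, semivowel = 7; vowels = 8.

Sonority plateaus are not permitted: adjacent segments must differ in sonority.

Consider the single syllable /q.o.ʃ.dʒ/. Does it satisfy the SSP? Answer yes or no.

Onset: /q/ is a stop (sonority 1); then the nucleus /o/ (sonority 8).
Onset profile 1-8 — rises to the nucleus.
Coda: /ʃ/ is a fricative (sonority 3), /dʒ/ is an affricate (sonority 2).
Coda profile 8-3-2 — falls from the nucleus.

yes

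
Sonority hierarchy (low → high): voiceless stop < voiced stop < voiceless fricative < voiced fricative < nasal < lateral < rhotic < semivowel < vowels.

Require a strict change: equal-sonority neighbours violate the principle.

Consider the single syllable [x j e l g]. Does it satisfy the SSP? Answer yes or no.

yes

Onset: /x/ is a voiceless fricative (sonority 3), /j/ is a semivowel (sonority 8); then the nucleus /e/ (sonority 9).
Onset profile 3-8-9 — rises to the nucleus.
Coda: /l/ is a lateral (sonority 6), /g/ is a voiced stop (sonority 2).
Coda profile 9-6-2 — falls from the nucleus.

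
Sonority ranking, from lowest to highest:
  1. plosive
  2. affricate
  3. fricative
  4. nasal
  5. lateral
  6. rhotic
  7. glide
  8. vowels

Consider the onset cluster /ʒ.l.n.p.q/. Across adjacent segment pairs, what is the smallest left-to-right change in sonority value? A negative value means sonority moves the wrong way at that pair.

-3

/ʒ/: fricative = 3.
/l/: lateral = 5.
/n/: nasal = 4.
/p/: plosive = 1.
/q/: plosive = 1.
/ʒ/→/l/: change +2.
/l/→/n/: change -1.
/n/→/p/: change -3.
/p/→/q/: change +0.
Minimum = -3.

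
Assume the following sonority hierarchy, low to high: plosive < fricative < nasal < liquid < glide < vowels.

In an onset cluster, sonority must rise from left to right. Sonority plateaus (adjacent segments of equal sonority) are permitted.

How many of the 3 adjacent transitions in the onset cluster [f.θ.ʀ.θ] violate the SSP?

1

/f/ is a fricative (sonority 2).
/θ/ is a fricative (sonority 2).
/ʀ/ is a liquid (sonority 4).
/θ/ is a fricative (sonority 2).
/f/→/θ/: 2→2 (plateau, allowed) — ok.
/θ/→/ʀ/: 2→4 (rises) — ok.
/ʀ/→/θ/: 4→2 (does not rise) — violation.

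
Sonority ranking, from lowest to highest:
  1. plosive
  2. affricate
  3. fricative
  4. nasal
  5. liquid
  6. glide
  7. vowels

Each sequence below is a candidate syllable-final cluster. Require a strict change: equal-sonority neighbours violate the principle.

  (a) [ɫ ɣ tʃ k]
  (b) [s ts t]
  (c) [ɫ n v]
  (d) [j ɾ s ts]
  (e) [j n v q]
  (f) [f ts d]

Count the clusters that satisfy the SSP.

(a) 5-3-2-1 → obeys
(b) 3-2-1 → obeys
(c) 5-4-3 → obeys
(d) 6-5-3-2 → obeys
(e) 6-4-3-1 → obeys
(f) 3-2-1 → obeys

6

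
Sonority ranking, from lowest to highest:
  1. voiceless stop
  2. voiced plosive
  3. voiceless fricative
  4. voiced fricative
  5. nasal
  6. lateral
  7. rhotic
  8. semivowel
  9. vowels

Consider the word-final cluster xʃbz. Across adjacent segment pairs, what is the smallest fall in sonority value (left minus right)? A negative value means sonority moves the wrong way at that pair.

-2

/x/: voiceless fricative = 3.
/ʃ/: voiceless fricative = 3.
/b/: voiced plosive = 2.
/z/: voiced fricative = 4.
/x/→/ʃ/: change +0.
/ʃ/→/b/: change +1.
/b/→/z/: change -2.
Minimum = -2.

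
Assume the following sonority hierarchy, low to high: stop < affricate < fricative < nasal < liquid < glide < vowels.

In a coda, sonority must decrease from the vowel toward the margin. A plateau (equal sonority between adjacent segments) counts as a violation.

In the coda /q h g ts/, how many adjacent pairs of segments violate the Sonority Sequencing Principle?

2

/q/: stop = 1.
/h/: fricative = 3.
/g/: stop = 1.
/ts/: affricate = 2.
/q/→/h/: 1→3 (does not fall) — violation.
/h/→/g/: 3→1 (falls) — ok.
/g/→/ts/: 1→2 (does not fall) — violation.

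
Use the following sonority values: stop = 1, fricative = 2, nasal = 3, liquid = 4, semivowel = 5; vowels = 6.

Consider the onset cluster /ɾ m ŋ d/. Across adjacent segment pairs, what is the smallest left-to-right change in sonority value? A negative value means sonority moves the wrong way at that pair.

/ɾ/: liquid = 4.
/m/: nasal = 3.
/ŋ/: nasal = 3.
/d/: stop = 1.
/ɾ/→/m/: change -1.
/m/→/ŋ/: change +0.
/ŋ/→/d/: change -2.
Minimum = -2.

-2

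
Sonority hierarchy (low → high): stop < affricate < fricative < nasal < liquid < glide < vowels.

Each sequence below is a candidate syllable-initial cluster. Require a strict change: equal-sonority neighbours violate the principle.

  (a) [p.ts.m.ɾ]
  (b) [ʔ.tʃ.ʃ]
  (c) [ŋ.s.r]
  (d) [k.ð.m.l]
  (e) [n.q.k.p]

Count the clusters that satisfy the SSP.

(a) [p.ts.m.ɾ]: profile 1-2-4-5 — obeys.
(b) [ʔ.tʃ.ʃ]: profile 1-2-3 — obeys.
(c) [ŋ.s.r]: profile 4-3-5 — violates.
(d) [k.ð.m.l]: profile 1-3-4-5 — obeys.
(e) [n.q.k.p]: profile 4-1-1-1 — violates.

3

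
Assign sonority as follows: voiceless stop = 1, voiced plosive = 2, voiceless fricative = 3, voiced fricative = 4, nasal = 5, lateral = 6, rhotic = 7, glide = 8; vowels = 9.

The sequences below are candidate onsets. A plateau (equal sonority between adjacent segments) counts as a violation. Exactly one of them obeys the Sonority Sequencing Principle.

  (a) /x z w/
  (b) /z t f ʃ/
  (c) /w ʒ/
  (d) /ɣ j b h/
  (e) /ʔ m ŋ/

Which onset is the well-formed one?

a

(a) sonority 3-4-8: well-formed.
(b) sonority 4-1-3-3: ill-formed.
(c) sonority 8-4: ill-formed.
(d) sonority 4-8-2-3: ill-formed.
(e) sonority 1-5-5: ill-formed.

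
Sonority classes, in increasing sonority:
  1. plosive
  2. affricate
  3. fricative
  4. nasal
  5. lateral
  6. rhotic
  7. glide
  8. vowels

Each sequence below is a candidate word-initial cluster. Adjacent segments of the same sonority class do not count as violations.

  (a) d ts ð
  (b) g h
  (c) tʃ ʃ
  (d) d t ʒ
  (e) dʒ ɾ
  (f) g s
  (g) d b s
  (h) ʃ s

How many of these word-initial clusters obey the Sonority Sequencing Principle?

8

(a) sonority 1-2-3: well-formed.
(b) sonority 1-3: well-formed.
(c) sonority 2-3: well-formed.
(d) sonority 1-1-3: well-formed.
(e) sonority 2-6: well-formed.
(f) sonority 1-3: well-formed.
(g) sonority 1-1-3: well-formed.
(h) sonority 3-3: well-formed.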